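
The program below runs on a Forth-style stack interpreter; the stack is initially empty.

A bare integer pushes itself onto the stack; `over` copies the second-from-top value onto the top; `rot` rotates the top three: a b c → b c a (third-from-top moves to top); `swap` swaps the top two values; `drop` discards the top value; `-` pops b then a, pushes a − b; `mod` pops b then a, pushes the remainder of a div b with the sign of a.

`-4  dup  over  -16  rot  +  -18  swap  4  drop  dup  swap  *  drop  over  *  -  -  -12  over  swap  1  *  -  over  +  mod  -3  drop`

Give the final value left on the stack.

72

-4   -> -4
dup  -> -4 -4
over -> -4 -4 -4
-16  -> -4 -4 -4 -16
rot  -> -4 -4 -16 -4
+    -> -4 -4 -20
-18  -> -4 -4 -20 -18
swap -> -4 -4 -18 -20
4    -> -4 -4 -18 -20 4
drop -> -4 -4 -18 -20
dup  -> -4 -4 -18 -20 -20
swap -> -4 -4 -18 -20 -20
*    -> -4 -4 -18 400
drop -> -4 -4 -18
over -> -4 -4 -18 -4
*    -> -4 -4 72
-    -> -4 -76
-    -> 72
-12  -> 72 -12
over -> 72 -12 72
swap -> 72 72 -12
1    -> 72 72 -12 1
*    -> 72 72 -12
-    -> 72 84
over -> 72 84 72
+    -> 72 156
mod  -> 72
-3   -> 72 -3
drop -> 72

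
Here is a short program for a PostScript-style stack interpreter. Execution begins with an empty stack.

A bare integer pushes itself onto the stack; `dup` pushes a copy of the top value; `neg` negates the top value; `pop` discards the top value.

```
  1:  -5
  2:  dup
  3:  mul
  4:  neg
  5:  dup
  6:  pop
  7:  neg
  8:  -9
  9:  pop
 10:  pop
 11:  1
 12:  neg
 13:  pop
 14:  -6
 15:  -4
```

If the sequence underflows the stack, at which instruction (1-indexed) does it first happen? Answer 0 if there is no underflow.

-5  -> [-5]
dup -> [-5, -5]
mul -> [25]
neg -> [-25]
dup -> [-25, -25]
pop -> [-25]
neg -> [25]
-9  -> [25, -9]
pop -> [25]
pop -> []
1   -> [1]
neg -> [-1]
pop -> []
-6  -> [-6]
-4  -> [-6, -4]

0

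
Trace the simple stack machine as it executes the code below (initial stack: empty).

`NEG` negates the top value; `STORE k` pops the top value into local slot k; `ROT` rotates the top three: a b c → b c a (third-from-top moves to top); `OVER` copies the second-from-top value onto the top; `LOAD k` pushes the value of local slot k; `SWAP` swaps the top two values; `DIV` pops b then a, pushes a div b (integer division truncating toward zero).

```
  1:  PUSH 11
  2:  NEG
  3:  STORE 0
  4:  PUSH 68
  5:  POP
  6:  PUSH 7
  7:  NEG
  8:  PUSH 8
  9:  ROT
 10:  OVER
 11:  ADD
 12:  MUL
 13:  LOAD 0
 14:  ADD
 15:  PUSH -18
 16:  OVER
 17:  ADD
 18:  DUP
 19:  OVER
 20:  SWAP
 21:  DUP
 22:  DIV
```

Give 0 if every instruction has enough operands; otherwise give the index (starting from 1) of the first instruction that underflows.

PUSH 11  11
NEG      -11
STORE 0  (empty)
PUSH 68  68
POP      (empty)
PUSH 7   7
NEG      -7
PUSH 8   -7 8
ROT  — needs 3 operands, stack has 2 → underflow

9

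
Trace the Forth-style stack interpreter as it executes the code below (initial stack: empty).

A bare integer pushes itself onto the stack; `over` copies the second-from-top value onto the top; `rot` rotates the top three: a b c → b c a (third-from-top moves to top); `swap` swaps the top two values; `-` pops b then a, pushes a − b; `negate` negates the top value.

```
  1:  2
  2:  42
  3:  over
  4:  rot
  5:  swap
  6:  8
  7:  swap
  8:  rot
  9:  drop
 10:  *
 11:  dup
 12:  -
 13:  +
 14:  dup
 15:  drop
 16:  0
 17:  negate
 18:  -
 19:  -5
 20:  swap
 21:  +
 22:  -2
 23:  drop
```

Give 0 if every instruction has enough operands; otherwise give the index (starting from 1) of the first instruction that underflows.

0

2      → 2
42     → 2 42
over   → 2 42 2
rot    → 42 2 2
swap   → 42 2 2
8      → 42 2 2 8
swap   → 42 2 8 2
rot    → 42 8 2 2
drop   → 42 8 2
*      → 42 16
dup    → 42 16 16
-      → 42 0
+      → 42
dup    → 42 42
drop   → 42
0      → 42 0
negate → 42 0
-      → 42
-5     → 42 -5
swap   → -5 42
+      → 37
-2     → 37 -2
drop   → 37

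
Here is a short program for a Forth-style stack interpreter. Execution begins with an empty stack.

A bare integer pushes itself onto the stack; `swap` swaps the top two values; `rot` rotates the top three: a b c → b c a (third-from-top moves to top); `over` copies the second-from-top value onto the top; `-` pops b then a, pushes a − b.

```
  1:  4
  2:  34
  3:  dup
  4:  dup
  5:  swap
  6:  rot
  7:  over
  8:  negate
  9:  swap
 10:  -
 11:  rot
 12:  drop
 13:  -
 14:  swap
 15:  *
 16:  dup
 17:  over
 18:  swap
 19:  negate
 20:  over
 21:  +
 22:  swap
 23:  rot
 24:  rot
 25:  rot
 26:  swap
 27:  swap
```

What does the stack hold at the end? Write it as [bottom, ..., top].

[408, 0, 408]

4      : 4
34     : 4 34
dup    : 4 34 34
dup    : 4 34 34 34
swap   : 4 34 34 34
rot    : 4 34 34 34
over   : 4 34 34 34 34
negate : 4 34 34 34 -34
swap   : 4 34 34 -34 34
-      : 4 34 34 -68
rot    : 4 34 -68 34
drop   : 4 34 -68
-      : 4 102
swap   : 102 4
*      : 408
dup    : 408 408
over   : 408 408 408
swap   : 408 408 408
negate : 408 408 -408
over   : 408 408 -408 408
+      : 408 408 0
swap   : 408 0 408
rot    : 0 408 408
rot    : 408 408 0
rot    : 408 0 408
swap   : 408 408 0
swap   : 408 0 408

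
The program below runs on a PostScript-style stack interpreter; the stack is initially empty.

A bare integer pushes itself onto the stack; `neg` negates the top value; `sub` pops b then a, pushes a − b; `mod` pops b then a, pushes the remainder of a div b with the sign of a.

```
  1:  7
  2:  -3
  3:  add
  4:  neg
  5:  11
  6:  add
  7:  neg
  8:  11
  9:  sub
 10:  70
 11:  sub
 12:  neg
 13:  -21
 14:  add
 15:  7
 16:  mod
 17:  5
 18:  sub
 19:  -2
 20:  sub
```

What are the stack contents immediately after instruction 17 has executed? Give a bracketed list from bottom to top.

[4, 5]

7   -> [7]
-3  -> [7, -3]
add -> [4]
neg -> [-4]
11  -> [-4, 11]
add -> [7]
neg -> [-7]
11  -> [-7, 11]
sub -> [-18]
70  -> [-18, 70]
sub -> [-88]
neg -> [88]
-21 -> [88, -21]
add -> [67]
7   -> [67, 7]
mod -> [4]
5   -> [4, 5]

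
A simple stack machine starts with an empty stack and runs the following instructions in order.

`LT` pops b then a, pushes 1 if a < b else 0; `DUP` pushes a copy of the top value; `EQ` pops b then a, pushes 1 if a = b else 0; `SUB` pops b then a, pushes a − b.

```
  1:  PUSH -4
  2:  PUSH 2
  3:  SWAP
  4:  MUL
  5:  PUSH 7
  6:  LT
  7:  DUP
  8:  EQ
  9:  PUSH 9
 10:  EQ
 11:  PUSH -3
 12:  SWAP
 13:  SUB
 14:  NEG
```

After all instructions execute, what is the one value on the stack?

3

PUSH -4  [-4]
PUSH 2   [-4, 2]
SWAP     [2, -4]
MUL      [-8]
PUSH 7   [-8, 7]
LT       [1]
DUP      [1, 1]
EQ       [1]
PUSH 9   [1, 9]
EQ       [0]
PUSH -3  [0, -3]
SWAP     [-3, 0]
SUB      [-3]
NEG      [3]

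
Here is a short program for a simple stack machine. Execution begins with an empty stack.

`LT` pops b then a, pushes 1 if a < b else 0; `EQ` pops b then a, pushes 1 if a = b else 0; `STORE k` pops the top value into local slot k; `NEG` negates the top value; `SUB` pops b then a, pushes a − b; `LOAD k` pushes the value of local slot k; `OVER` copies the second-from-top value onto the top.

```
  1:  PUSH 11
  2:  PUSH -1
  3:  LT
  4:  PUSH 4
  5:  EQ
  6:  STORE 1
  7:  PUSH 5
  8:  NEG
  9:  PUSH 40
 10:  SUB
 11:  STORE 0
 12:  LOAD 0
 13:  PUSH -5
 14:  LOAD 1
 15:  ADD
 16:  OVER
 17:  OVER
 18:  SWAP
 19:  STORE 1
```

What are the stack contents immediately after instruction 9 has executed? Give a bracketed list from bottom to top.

PUSH 11  11
PUSH -1  11 -1
LT       0
PUSH 4   0 4
EQ       0
STORE 1  (empty)
PUSH 5   5
NEG      -5
PUSH 40  -5 40

[-5, 40]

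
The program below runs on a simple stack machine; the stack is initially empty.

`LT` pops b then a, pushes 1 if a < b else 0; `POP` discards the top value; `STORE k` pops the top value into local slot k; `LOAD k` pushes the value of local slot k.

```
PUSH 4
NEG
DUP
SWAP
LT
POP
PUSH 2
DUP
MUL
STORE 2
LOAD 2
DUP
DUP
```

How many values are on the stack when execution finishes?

PUSH 4  -> [4]
NEG     -> [-4]
DUP     -> [-4, -4]
SWAP    -> [-4, -4]
LT      -> [0]
POP     -> []
PUSH 2  -> [2]
DUP     -> [2, 2]
MUL     -> [4]
STORE 2 -> []
LOAD 2  -> [4]
DUP     -> [4, 4]
DUP     -> [4, 4, 4]

3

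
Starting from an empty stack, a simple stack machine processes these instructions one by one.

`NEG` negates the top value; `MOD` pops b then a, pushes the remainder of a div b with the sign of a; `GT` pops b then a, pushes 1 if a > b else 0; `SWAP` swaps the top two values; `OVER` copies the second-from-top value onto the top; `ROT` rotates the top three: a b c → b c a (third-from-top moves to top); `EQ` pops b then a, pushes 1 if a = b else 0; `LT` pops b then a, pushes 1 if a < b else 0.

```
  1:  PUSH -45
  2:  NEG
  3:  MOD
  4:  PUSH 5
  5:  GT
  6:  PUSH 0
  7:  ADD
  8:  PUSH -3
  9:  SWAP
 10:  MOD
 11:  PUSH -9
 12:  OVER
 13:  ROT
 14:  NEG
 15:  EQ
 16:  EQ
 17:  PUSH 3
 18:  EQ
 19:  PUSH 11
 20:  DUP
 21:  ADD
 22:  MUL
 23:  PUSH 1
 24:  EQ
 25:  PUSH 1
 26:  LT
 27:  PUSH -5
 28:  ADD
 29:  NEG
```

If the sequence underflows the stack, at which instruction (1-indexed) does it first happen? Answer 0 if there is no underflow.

3

PUSH -45  -45
NEG       45
MOD  — needs 2 operands, stack has 1 → underflow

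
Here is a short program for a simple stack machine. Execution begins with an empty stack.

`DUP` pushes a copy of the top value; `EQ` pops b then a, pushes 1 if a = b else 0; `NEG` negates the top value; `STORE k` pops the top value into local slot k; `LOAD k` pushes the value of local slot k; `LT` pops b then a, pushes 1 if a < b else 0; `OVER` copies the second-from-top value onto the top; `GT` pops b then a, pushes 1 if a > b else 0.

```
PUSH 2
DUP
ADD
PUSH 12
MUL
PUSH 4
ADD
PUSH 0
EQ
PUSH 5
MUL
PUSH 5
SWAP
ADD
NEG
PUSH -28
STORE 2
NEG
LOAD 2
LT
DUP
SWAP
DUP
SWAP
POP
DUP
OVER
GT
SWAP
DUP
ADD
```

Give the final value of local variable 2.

-28

PUSH 2   -> [2]
DUP      -> [2, 2]
ADD      -> [4]
PUSH 12  -> [4, 12]
MUL      -> [48]
PUSH 4   -> [48, 4]
ADD      -> [52]
PUSH 0   -> [52, 0]
EQ       -> [0]
PUSH 5   -> [0, 5]
MUL      -> [0]
PUSH 5   -> [0, 5]
SWAP     -> [5, 0]
ADD      -> [5]
NEG      -> [-5]
PUSH -28 -> [-5, -28]
STORE 2  -> [-5]
NEG      -> [5]
LOAD 2   -> [5, -28]
LT       -> [0]
DUP      -> [0, 0]
SWAP     -> [0, 0]
DUP      -> [0, 0, 0]
SWAP     -> [0, 0, 0]
POP      -> [0, 0]
DUP      -> [0, 0, 0]
OVER     -> [0, 0, 0, 0]
GT       -> [0, 0, 0]
SWAP     -> [0, 0, 0]
DUP      -> [0, 0, 0, 0]
ADD      -> [0, 0, 0]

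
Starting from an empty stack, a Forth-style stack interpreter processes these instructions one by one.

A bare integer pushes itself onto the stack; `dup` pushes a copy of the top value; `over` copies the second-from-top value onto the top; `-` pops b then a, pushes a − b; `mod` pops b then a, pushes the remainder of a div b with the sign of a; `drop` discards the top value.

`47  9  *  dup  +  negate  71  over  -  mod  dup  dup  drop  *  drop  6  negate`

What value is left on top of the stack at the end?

-6

47     -> 47
9      -> 47 9
*      -> 423
dup    -> 423 423
+      -> 846
negate -> -846
71     -> -846 71
over   -> -846 71 -846
-      -> -846 917
mod    -> -846
dup    -> -846 -846
dup    -> -846 -846 -846
drop   -> -846 -846
*      -> 715716
drop   -> (empty)
6      -> 6
negate -> -6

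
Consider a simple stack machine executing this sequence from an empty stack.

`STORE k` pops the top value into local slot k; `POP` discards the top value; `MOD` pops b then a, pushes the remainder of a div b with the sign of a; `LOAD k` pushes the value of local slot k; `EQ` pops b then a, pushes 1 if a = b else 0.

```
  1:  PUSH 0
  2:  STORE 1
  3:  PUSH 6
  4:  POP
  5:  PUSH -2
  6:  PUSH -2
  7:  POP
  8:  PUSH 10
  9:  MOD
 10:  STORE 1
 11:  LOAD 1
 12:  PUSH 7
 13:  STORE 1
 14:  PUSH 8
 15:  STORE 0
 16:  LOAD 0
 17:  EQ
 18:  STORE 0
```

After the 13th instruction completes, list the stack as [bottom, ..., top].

[-2]

PUSH 0   0
STORE 1  (empty)
PUSH 6   6
POP      (empty)
PUSH -2  -2
PUSH -2  -2 -2
POP      -2
PUSH 10  -2 10
MOD      -2
STORE 1  (empty)
LOAD 1   -2
PUSH 7   -2 7
STORE 1  -2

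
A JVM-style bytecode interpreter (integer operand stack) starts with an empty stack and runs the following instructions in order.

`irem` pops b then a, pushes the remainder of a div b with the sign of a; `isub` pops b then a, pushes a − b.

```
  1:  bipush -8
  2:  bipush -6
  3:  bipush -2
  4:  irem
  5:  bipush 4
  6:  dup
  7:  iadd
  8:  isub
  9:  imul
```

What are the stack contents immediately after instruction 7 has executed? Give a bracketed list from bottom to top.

[-8, 0, 8]

bipush -8 -> [-8]
bipush -6 -> [-8, -6]
bipush -2 -> [-8, -6, -2]
irem      -> [-8, 0]
bipush 4  -> [-8, 0, 4]
dup       -> [-8, 0, 4, 4]
iadd      -> [-8, 0, 8]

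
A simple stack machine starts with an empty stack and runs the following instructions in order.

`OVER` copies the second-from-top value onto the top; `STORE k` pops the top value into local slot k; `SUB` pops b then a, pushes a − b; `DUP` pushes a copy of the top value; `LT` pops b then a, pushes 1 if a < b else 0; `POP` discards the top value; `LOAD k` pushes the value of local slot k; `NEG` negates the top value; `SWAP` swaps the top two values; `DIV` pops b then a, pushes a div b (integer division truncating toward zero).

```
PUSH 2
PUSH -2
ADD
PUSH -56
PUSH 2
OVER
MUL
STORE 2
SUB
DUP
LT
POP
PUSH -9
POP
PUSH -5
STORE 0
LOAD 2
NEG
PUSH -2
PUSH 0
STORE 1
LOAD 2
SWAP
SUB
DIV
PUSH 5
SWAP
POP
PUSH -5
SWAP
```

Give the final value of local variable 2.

PUSH 2    2
PUSH -2   2 -2
ADD       0
PUSH -56  0 -56
PUSH 2    0 -56 2
OVER      0 -56 2 -56
MUL       0 -56 -112
STORE 2   0 -56
SUB       56
DUP       56 56
LT        0
POP       (empty)
PUSH -9   -9
POP       (empty)
PUSH -5   -5
STORE 0   (empty)
LOAD 2    -112
NEG       112
PUSH -2   112 -2
PUSH 0    112 -2 0
STORE 1   112 -2
LOAD 2    112 -2 -112
SWAP      112 -112 -2
SUB       112 -110
DIV       -1
PUSH 5    -1 5
SWAP      5 -1
POP       5
PUSH -5   5 -5
SWAP      -5 5

-112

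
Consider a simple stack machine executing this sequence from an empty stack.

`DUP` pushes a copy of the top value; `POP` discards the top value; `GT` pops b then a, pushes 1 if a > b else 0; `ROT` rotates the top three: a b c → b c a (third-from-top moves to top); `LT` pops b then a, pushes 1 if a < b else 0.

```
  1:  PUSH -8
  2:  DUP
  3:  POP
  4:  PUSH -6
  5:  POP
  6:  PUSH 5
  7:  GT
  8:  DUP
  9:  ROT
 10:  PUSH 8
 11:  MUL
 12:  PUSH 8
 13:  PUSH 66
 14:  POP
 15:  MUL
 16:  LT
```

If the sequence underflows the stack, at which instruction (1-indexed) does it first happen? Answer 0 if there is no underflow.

PUSH -8  -8
DUP      -8 -8
POP      -8
PUSH -6  -8 -6
POP      -8
PUSH 5   -8 5
GT       0
DUP      0 0
ROT  — needs 3 operands, stack has 2 → underflow

9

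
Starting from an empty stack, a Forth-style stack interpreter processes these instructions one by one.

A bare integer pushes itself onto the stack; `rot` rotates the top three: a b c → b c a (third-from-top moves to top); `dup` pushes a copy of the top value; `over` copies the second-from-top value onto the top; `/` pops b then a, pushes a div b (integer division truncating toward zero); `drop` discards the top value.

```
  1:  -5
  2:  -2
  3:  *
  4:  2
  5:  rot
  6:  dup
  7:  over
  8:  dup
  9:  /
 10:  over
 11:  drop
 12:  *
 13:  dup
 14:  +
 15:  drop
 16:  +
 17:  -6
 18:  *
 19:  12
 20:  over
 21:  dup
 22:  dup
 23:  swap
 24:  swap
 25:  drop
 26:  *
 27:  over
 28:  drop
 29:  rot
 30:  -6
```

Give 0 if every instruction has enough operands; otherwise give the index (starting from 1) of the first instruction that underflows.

5

-5 → [-5]
-2 → [-5, -2]
*  → [10]
2  → [10, 2]
rot  — needs 3 operands, stack has 2 → underflow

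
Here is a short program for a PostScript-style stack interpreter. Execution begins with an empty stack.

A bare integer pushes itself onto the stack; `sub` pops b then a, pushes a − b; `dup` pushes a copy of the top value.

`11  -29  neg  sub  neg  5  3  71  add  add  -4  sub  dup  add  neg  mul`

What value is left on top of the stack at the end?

-2988

11  -> 11
-29 -> 11 -29
neg -> 11 29
sub -> -18
neg -> 18
5   -> 18 5
3   -> 18 5 3
71  -> 18 5 3 71
add -> 18 5 74
add -> 18 79
-4  -> 18 79 -4
sub -> 18 83
dup -> 18 83 83
add -> 18 166
neg -> 18 -166
mul -> -2988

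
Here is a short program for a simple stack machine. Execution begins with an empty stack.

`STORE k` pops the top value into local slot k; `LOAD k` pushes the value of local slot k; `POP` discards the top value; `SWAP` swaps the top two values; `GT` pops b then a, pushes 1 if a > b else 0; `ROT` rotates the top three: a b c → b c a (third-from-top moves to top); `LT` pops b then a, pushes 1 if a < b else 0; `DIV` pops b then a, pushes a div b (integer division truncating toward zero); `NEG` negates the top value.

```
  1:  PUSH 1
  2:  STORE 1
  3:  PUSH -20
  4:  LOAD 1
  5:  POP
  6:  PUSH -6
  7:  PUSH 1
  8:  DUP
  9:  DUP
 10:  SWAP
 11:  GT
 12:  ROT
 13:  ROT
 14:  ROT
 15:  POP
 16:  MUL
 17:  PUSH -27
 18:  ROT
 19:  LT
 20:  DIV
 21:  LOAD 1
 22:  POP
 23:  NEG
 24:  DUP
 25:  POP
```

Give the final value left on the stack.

6

PUSH 1   → 1
STORE 1  → (empty)
PUSH -20 → -20
LOAD 1   → -20 1
POP      → -20
PUSH -6  → -20 -6
PUSH 1   → -20 -6 1
DUP      → -20 -6 1 1
DUP      → -20 -6 1 1 1
SWAP     → -20 -6 1 1 1
GT       → -20 -6 1 0
ROT      → -20 1 0 -6
ROT      → -20 0 -6 1
ROT      → -20 -6 1 0
POP      → -20 -6 1
MUL      → -20 -6
PUSH -27 → -20 -6 -27
ROT      → -6 -27 -20
LT       → -6 1
DIV      → -6
LOAD 1   → -6 1
POP      → -6
NEG      → 6
DUP      → 6 6
POP      → 6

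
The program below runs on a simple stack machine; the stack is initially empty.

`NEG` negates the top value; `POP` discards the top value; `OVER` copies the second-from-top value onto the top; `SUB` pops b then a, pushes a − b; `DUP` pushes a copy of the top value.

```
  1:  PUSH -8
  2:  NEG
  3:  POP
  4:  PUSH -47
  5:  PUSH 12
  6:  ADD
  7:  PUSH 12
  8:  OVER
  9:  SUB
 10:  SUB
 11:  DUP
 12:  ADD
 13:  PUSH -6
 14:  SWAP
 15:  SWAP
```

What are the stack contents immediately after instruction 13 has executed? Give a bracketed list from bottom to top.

PUSH -8   [-8]
NEG       [8]
POP       []
PUSH -47  [-47]
PUSH 12   [-47, 12]
ADD       [-35]
PUSH 12   [-35, 12]
OVER      [-35, 12, -35]
SUB       [-35, 47]
SUB       [-82]
DUP       [-82, -82]
ADD       [-164]
PUSH -6   [-164, -6]

[-164, -6]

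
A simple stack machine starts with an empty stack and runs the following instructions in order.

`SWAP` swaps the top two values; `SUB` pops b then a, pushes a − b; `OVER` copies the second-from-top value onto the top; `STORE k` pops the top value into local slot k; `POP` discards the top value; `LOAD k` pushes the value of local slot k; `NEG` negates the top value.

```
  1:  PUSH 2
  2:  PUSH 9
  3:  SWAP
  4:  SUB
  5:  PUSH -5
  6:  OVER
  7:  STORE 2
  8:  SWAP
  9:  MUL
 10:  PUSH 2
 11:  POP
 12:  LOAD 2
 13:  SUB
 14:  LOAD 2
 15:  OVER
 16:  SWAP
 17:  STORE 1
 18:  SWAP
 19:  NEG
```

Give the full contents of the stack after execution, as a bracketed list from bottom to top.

[-42, 42]

PUSH 2  -> [2]
PUSH 9  -> [2, 9]
SWAP    -> [9, 2]
SUB     -> [7]
PUSH -5 -> [7, -5]
OVER    -> [7, -5, 7]
STORE 2 -> [7, -5]
SWAP    -> [-5, 7]
MUL     -> [-35]
PUSH 2  -> [-35, 2]
POP     -> [-35]
LOAD 2  -> [-35, 7]
SUB     -> [-42]
LOAD 2  -> [-42, 7]
OVER    -> [-42, 7, -42]
SWAP    -> [-42, -42, 7]
STORE 1 -> [-42, -42]
SWAP    -> [-42, -42]
NEG     -> [-42, 42]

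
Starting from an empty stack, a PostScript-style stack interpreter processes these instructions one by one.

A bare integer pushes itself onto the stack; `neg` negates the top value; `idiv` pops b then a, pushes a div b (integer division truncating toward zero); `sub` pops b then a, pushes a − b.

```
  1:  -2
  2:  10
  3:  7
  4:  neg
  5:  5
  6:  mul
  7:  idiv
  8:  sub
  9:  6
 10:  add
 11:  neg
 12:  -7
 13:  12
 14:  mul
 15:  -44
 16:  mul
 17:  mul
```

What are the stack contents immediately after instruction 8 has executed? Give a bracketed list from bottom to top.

[-2]

-2   : [-2]
10   : [-2, 10]
7    : [-2, 10, 7]
neg  : [-2, 10, -7]
5    : [-2, 10, -7, 5]
mul  : [-2, 10, -35]
idiv : [-2, 0]
sub  : [-2]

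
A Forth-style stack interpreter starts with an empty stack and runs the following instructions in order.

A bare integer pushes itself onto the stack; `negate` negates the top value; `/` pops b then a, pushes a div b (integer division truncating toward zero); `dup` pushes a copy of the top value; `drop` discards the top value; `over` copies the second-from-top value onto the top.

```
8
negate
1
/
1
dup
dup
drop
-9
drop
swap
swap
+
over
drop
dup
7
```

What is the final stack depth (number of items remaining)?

8      : 8
negate : -8
1      : -8 1
/      : -8
1      : -8 1
dup    : -8 1 1
dup    : -8 1 1 1
drop   : -8 1 1
-9     : -8 1 1 -9
drop   : -8 1 1
swap   : -8 1 1
swap   : -8 1 1
+      : -8 2
over   : -8 2 -8
drop   : -8 2
dup    : -8 2 2
7      : -8 2 2 7

4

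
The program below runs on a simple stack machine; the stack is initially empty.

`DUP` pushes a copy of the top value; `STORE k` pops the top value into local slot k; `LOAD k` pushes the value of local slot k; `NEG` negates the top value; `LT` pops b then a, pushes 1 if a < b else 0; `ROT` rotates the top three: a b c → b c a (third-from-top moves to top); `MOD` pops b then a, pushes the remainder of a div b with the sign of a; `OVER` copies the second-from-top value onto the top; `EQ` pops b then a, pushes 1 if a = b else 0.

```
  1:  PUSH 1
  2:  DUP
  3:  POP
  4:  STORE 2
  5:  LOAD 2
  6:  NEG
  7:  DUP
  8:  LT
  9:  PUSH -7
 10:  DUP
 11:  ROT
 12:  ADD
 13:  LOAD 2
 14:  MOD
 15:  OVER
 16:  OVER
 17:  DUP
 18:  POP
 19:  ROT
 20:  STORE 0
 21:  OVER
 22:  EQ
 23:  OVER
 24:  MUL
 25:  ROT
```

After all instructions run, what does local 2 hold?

1

PUSH 1  → 1
DUP     → 1 1
POP     → 1
STORE 2 → (empty)
LOAD 2  → 1
NEG     → -1
DUP     → -1 -1
LT      → 0
PUSH -7 → 0 -7
DUP     → 0 -7 -7
ROT     → -7 -7 0
ADD     → -7 -7
LOAD 2  → -7 -7 1
MOD     → -7 0
OVER    → -7 0 -7
OVER    → -7 0 -7 0
DUP     → -7 0 -7 0 0
POP     → -7 0 -7 0
ROT     → -7 -7 0 0
STORE 0 → -7 -7 0
OVER    → -7 -7 0 -7
EQ      → -7 -7 0
OVER    → -7 -7 0 -7
MUL     → -7 -7 0
ROT     → -7 0 -7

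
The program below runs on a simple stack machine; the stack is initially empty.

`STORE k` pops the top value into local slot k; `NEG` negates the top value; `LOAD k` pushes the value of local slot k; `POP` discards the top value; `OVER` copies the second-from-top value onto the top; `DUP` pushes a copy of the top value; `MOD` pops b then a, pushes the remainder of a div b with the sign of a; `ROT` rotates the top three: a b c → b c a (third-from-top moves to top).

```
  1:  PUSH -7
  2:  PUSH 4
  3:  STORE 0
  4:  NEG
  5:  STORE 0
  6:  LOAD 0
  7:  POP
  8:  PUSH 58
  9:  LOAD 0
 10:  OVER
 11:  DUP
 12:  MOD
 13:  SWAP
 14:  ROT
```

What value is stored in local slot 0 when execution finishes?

7

PUSH -7  [-7]
PUSH 4   [-7, 4]
STORE 0  [-7]
NEG      [7]
STORE 0  []
LOAD 0   [7]
POP      []
PUSH 58  [58]
LOAD 0   [58, 7]
OVER     [58, 7, 58]
DUP      [58, 7, 58, 58]
MOD      [58, 7, 0]
SWAP     [58, 0, 7]
ROT      [0, 7, 58]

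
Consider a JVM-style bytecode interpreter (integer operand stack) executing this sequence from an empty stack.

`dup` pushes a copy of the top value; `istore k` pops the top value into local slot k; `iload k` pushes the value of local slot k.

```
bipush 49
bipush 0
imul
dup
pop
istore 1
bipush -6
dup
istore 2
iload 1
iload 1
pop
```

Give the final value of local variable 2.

-6

bipush 49 : [49]
bipush 0  : [49, 0]
imul      : [0]
dup       : [0, 0]
pop       : [0]
istore 1  : []
bipush -6 : [-6]
dup       : [-6, -6]
istore 2  : [-6]
iload 1   : [-6, 0]
iload 1   : [-6, 0, 0]
pop       : [-6, 0]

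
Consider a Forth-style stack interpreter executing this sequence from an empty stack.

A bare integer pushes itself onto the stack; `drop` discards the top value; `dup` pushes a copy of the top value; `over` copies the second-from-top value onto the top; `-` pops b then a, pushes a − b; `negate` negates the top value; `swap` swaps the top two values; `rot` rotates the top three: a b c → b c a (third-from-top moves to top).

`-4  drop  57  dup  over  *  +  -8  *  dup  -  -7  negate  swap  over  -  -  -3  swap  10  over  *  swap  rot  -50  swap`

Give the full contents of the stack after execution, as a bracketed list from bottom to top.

[140, 14, -50, -3]

-4     : [-4]
drop   : []
57     : [57]
dup    : [57, 57]
over   : [57, 57, 57]
*      : [57, 3249]
+      : [3306]
-8     : [3306, -8]
*      : [-26448]
dup    : [-26448, -26448]
-      : [0]
-7     : [0, -7]
negate : [0, 7]
swap   : [7, 0]
over   : [7, 0, 7]
-      : [7, -7]
-      : [14]
-3     : [14, -3]
swap   : [-3, 14]
10     : [-3, 14, 10]
over   : [-3, 14, 10, 14]
*      : [-3, 14, 140]
swap   : [-3, 140, 14]
rot    : [140, 14, -3]
-50    : [140, 14, -3, -50]
swap   : [140, 14, -50, -3]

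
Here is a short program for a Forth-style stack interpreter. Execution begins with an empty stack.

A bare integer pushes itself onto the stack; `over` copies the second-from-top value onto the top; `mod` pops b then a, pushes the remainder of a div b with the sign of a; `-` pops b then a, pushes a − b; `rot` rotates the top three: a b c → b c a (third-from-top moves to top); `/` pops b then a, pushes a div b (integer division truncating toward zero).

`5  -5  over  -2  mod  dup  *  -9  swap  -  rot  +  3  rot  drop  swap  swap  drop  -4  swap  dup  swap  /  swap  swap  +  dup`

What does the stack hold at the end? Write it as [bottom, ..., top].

5    -> 5
-5   -> 5 -5
over -> 5 -5 5
-2   -> 5 -5 5 -2
mod  -> 5 -5 1
dup  -> 5 -5 1 1
*    -> 5 -5 1
-9   -> 5 -5 1 -9
swap -> 5 -5 -9 1
-    -> 5 -5 -10
rot  -> -5 -10 5
+    -> -5 -5
3    -> -5 -5 3
rot  -> -5 3 -5
drop -> -5 3
swap -> 3 -5
swap -> -5 3
drop -> -5
-4   -> -5 -4
swap -> -4 -5
dup  -> -4 -5 -5
swap -> -4 -5 -5
/    -> -4 1
swap -> 1 -4
swap -> -4 1
+    -> -3
dup  -> -3 -3

[-3, -3]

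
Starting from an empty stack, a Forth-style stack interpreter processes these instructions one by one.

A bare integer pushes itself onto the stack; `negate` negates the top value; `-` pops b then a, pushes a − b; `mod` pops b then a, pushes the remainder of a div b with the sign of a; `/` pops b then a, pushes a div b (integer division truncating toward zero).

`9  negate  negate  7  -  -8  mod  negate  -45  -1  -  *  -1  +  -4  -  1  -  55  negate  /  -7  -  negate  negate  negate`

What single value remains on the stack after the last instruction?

9      : [9]
negate : [-9]
negate : [9]
7      : [9, 7]
-      : [2]
-8     : [2, -8]
mod    : [2]
negate : [-2]
-45    : [-2, -45]
-1     : [-2, -45, -1]
-      : [-2, -44]
*      : [88]
-1     : [88, -1]
+      : [87]
-4     : [87, -4]
-      : [91]
1      : [91, 1]
-      : [90]
55     : [90, 55]
negate : [90, -55]
/      : [-1]
-7     : [-1, -7]
-      : [6]
negate : [-6]
negate : [6]
negate : [-6]

-6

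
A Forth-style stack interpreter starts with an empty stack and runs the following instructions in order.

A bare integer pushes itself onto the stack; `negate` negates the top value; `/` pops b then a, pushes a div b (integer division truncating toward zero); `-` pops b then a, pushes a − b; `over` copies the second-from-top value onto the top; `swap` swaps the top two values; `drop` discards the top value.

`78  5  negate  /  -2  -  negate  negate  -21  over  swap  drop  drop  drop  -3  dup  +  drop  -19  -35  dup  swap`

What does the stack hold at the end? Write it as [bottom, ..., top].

[-19, -35, -35]

78     → [78]
5      → [78, 5]
negate → [78, -5]
/      → [-15]
-2     → [-15, -2]
-      → [-13]
negate → [13]
negate → [-13]
-21    → [-13, -21]
over   → [-13, -21, -13]
swap   → [-13, -13, -21]
drop   → [-13, -13]
drop   → [-13]
drop   → []
-3     → [-3]
dup    → [-3, -3]
+      → [-6]
drop   → []
-19    → [-19]
-35    → [-19, -35]
dup    → [-19, -35, -35]
swap   → [-19, -35, -35]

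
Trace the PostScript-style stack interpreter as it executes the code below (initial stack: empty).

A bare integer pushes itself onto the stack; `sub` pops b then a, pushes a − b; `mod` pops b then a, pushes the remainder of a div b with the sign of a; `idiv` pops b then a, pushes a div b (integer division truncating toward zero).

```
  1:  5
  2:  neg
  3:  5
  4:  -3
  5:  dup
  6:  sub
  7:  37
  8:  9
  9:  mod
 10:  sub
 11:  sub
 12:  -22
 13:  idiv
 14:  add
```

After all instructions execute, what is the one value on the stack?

-5

5    → 5
neg  → -5
5    → -5 5
-3   → -5 5 -3
dup  → -5 5 -3 -3
sub  → -5 5 0
37   → -5 5 0 37
9    → -5 5 0 37 9
mod  → -5 5 0 1
sub  → -5 5 -1
sub  → -5 6
-22  → -5 6 -22
idiv → -5 0
add  → -5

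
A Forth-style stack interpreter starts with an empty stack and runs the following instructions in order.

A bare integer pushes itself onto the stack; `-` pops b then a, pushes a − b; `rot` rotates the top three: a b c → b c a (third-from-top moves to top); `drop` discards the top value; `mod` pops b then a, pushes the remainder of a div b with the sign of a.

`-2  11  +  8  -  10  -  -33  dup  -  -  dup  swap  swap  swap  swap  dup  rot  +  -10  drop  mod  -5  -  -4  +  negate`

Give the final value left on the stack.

8

-2     : [-2]
11     : [-2, 11]
+      : [9]
8      : [9, 8]
-      : [1]
10     : [1, 10]
-      : [-9]
-33    : [-9, -33]
dup    : [-9, -33, -33]
-      : [-9, 0]
-      : [-9]
dup    : [-9, -9]
swap   : [-9, -9]
swap   : [-9, -9]
swap   : [-9, -9]
swap   : [-9, -9]
dup    : [-9, -9, -9]
rot    : [-9, -9, -9]
+      : [-9, -18]
-10    : [-9, -18, -10]
drop   : [-9, -18]
mod    : [-9]
-5     : [-9, -5]
-      : [-4]
-4     : [-4, -4]
+      : [-8]
negate : [8]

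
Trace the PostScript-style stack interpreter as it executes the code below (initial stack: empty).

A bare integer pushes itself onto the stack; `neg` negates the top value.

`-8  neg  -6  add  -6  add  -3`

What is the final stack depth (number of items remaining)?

2

-8  -> -8
neg -> 8
-6  -> 8 -6
add -> 2
-6  -> 2 -6
add -> -4
-3  -> -4 -3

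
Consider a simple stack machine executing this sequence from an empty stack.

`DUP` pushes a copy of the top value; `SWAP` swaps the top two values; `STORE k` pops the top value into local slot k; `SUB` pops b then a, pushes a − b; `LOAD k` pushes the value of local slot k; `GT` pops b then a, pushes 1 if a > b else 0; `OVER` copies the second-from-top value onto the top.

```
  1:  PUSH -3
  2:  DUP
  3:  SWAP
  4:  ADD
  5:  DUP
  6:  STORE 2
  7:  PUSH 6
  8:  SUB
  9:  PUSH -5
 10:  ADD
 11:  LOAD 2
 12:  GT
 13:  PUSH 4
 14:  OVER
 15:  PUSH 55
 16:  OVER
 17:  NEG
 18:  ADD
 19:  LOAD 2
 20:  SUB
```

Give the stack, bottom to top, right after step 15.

[0, 4, 0, 55]

PUSH -3 -> -3
DUP     -> -3 -3
SWAP    -> -3 -3
ADD     -> -6
DUP     -> -6 -6
STORE 2 -> -6
PUSH 6  -> -6 6
SUB     -> -12
PUSH -5 -> -12 -5
ADD     -> -17
LOAD 2  -> -17 -6
GT      -> 0
PUSH 4  -> 0 4
OVER    -> 0 4 0
PUSH 55 -> 0 4 0 55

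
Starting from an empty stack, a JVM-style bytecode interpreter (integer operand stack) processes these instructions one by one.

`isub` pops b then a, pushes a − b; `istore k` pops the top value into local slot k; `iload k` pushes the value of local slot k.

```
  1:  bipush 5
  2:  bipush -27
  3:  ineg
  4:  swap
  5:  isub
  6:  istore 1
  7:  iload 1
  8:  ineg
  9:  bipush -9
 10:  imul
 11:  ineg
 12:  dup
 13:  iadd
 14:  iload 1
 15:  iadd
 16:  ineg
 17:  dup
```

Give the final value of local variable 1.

22

bipush 5   -> 5
bipush -27 -> 5 -27
ineg       -> 5 27
swap       -> 27 5
isub       -> 22
istore 1   -> (empty)
iload 1    -> 22
ineg       -> -22
bipush -9  -> -22 -9
imul       -> 198
ineg       -> -198
dup        -> -198 -198
iadd       -> -396
iload 1    -> -396 22
iadd       -> -374
ineg       -> 374
dup        -> 374 374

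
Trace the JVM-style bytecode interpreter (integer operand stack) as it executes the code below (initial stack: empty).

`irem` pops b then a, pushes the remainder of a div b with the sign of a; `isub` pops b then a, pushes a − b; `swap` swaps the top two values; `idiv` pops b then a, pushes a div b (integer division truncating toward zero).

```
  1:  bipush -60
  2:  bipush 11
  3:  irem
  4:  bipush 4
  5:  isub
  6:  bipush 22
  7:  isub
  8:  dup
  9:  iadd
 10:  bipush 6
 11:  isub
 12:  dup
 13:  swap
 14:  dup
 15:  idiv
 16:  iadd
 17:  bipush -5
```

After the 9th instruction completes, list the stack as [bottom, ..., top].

bipush -60 → [-60]
bipush 11  → [-60, 11]
irem       → [-5]
bipush 4   → [-5, 4]
isub       → [-9]
bipush 22  → [-9, 22]
isub       → [-31]
dup        → [-31, -31]
iadd       → [-62]

[-62]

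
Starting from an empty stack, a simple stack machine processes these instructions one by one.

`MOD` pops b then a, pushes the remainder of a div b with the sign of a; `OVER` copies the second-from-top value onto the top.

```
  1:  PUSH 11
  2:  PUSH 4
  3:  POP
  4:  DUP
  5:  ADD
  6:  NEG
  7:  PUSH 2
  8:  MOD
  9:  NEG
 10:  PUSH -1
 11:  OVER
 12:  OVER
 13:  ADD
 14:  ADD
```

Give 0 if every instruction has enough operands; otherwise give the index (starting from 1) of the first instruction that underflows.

PUSH 11 -> [11]
PUSH 4  -> [11, 4]
POP     -> [11]
DUP     -> [11, 11]
ADD     -> [22]
NEG     -> [-22]
PUSH 2  -> [-22, 2]
MOD     -> [0]
NEG     -> [0]
PUSH -1 -> [0, -1]
OVER    -> [0, -1, 0]
OVER    -> [0, -1, 0, -1]
ADD     -> [0, -1, -1]
ADD     -> [0, -2]

0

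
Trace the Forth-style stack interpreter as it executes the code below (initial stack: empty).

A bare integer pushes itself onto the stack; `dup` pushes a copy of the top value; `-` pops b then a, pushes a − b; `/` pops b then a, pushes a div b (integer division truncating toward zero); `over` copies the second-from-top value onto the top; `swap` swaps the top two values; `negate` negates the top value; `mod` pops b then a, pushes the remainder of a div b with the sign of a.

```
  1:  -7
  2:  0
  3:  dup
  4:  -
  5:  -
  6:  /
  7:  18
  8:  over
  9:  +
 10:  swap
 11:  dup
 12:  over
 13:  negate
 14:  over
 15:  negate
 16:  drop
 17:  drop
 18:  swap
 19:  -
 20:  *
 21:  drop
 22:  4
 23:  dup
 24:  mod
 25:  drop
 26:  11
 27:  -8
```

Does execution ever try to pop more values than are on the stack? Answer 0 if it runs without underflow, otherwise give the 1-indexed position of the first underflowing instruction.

6

-7  → [-7]
0   → [-7, 0]
dup → [-7, 0, 0]
-   → [-7, 0]
-   → [-7]
/  — needs 2 operands, stack has 1 → underflow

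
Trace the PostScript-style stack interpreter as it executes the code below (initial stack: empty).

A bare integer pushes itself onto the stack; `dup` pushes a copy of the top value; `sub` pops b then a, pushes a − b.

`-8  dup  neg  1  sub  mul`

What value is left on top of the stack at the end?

-8  -> -8
dup -> -8 -8
neg -> -8 8
1   -> -8 8 1
sub -> -8 7
mul -> -56

-56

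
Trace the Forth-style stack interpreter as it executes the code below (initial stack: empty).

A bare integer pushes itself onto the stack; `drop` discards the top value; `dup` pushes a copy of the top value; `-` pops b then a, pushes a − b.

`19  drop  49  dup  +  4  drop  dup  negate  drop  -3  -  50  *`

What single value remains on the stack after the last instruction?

19     → [19]
drop   → []
49     → [49]
dup    → [49, 49]
+      → [98]
4      → [98, 4]
drop   → [98]
dup    → [98, 98]
negate → [98, -98]
drop   → [98]
-3     → [98, -3]
-      → [101]
50     → [101, 50]
*      → [5050]

5050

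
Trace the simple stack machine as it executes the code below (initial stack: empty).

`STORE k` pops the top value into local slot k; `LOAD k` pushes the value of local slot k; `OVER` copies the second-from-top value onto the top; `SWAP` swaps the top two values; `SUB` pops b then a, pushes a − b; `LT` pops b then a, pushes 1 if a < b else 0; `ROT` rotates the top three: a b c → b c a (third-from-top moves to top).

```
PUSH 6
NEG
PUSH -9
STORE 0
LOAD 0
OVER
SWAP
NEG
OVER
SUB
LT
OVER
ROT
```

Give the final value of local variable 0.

-9

PUSH 6   6
NEG      -6
PUSH -9  -6 -9
STORE 0  -6
LOAD 0   -6 -9
OVER     -6 -9 -6
SWAP     -6 -6 -9
NEG      -6 -6 9
OVER     -6 -6 9 -6
SUB      -6 -6 15
LT       -6 1
OVER     -6 1 -6
ROT      1 -6 -6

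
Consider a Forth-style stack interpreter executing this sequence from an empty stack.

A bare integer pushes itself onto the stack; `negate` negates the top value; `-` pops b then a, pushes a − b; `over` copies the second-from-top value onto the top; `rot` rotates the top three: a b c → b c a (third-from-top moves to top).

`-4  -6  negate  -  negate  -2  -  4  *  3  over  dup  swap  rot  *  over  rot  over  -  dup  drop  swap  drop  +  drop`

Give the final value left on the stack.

48

-4     → -4
-6     → -4 -6
negate → -4 6
-      → -10
negate → 10
-2     → 10 -2
-      → 12
4      → 12 4
*      → 48
3      → 48 3
over   → 48 3 48
dup    → 48 3 48 48
swap   → 48 3 48 48
rot    → 48 48 48 3
*      → 48 48 144
over   → 48 48 144 48
rot    → 48 144 48 48
over   → 48 144 48 48 48
-      → 48 144 48 0
dup    → 48 144 48 0 0
drop   → 48 144 48 0
swap   → 48 144 0 48
drop   → 48 144 0
+      → 48 144
drop   → 48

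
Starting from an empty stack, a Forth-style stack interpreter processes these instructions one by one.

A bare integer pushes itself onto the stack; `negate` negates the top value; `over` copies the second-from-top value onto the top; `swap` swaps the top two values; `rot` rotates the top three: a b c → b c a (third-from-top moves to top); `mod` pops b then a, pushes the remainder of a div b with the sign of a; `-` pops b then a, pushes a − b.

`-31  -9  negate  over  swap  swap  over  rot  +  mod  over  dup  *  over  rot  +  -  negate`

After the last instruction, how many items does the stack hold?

-31     -31
-9      -31 -9
negate  -31 9
over    -31 9 -31
swap    -31 -31 9
swap    -31 9 -31
over    -31 9 -31 9
rot     -31 -31 9 9
+       -31 -31 18
mod     -31 -13
over    -31 -13 -31
dup     -31 -13 -31 -31
*       -31 -13 961
over    -31 -13 961 -13
rot     -31 961 -13 -13
+       -31 961 -26
-       -31 987
negate  -31 -987

2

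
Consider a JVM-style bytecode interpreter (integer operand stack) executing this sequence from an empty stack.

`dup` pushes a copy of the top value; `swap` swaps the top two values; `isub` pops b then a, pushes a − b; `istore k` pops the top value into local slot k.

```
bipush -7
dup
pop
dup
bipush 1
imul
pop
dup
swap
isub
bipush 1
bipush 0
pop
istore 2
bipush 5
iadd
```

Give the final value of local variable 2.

1

bipush -7 -> -7
dup       -> -7 -7
pop       -> -7
dup       -> -7 -7
bipush 1  -> -7 -7 1
imul      -> -7 -7
pop       -> -7
dup       -> -7 -7
swap      -> -7 -7
isub      -> 0
bipush 1  -> 0 1
bipush 0  -> 0 1 0
pop       -> 0 1
istore 2  -> 0
bipush 5  -> 0 5
iadd      -> 5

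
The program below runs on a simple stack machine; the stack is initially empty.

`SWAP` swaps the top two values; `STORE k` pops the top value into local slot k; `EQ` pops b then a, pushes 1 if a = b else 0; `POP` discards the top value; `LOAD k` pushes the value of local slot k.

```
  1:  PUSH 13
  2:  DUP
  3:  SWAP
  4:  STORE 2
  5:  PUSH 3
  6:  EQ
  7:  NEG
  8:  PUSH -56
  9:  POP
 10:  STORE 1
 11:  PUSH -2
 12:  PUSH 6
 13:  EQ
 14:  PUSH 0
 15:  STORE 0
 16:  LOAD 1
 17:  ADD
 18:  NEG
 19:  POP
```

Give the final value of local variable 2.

13

PUSH 13  : [13]
DUP      : [13, 13]
SWAP     : [13, 13]
STORE 2  : [13]
PUSH 3   : [13, 3]
EQ       : [0]
NEG      : [0]
PUSH -56 : [0, -56]
POP      : [0]
STORE 1  : []
PUSH -2  : [-2]
PUSH 6   : [-2, 6]
EQ       : [0]
PUSH 0   : [0, 0]
STORE 0  : [0]
LOAD 1   : [0, 0]
ADD      : [0]
NEG      : [0]
POP      : []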